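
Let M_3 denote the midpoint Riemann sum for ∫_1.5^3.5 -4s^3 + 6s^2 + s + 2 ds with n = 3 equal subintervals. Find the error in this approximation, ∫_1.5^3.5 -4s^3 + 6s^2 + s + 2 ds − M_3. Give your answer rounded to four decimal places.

-1.7778

Exact integral: ∫_1.5^3.5 f(s) ds = -57.
M_3 ≈ -55.222222.
Error ≈ -57 − (-55.222222) ≈ -1.7778.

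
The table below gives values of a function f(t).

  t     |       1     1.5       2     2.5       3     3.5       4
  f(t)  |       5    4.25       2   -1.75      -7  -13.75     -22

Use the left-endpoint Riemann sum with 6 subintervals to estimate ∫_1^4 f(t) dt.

-5.625

Δt = 0.5.
Sum = 0.5·[5 + 4.25 + 2 + (-1.75) + (-7) + (-13.75)] = -5.625.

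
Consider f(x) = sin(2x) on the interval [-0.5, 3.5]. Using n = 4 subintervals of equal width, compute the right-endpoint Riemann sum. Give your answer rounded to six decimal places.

Δx = (3.5 − (-0.5))/4 = 1.
Right endpoints: 0.5, 1.5, 2.5, 3.5.
f(0.5) ≈ 0.841471, f(1.5) ≈ 0.141120, f(2.5) ≈ -0.958924, f(3.5) ≈ 0.656987.
Sum = Δx · [f(0.5) + f(1.5) + f(2.5) + f(3.5)].
Sum ≈ 0.680653.

0.680653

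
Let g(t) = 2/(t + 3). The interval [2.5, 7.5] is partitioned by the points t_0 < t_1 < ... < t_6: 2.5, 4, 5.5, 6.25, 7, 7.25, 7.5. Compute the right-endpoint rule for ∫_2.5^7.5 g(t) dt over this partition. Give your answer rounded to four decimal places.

Subinterval widths: 1.5, 1.5, 0.75, 0.75, 0.25, 0.25.
Right endpoints: 4, 5.5, 6.25, 7, 7.25, 7.5.
g(4) = 2/7, g(5.5) = 4/17, g(6.25) = 8/37, g(7) = 0.2, g(7.25) = 8/41, g(7.5) = 4/21.
Sum = Σ Δt_i · g(t_i).
Sum ≈ 1.1901.

1.1901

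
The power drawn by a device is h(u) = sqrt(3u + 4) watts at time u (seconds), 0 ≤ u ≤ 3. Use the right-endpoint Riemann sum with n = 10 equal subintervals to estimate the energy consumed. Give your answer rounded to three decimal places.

Δu = (3 − 0)/10 = 0.3.
Right endpoints: 0.3, 0.6, 0.9, 1.2, 1.5, 1.8, 2.1, 2.4, 2.7, 3.
h(0.3) ≈ 2.214, h(0.6) ≈ 2.408, h(0.9) ≈ 2.588, h(1.2) ≈ 2.757, h(1.5) ≈ 2.915, h(1.8) ≈ 3.066, h(2.1) ≈ 3.209, h(2.4) ≈ 3.347, h(2.7) ≈ 3.479, h(3) ≈ 3.606.
Sum = Δu · [h(0.3) + h(0.6) + h(0.9) + ...].
Sum ≈ 8.877.

8.877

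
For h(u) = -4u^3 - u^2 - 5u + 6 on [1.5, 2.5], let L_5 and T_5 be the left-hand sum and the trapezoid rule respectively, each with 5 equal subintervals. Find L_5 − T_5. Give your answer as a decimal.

5.8

L_5 = -36.45.
T_5 = -42.25.
L_5 − T_5 = 5.8.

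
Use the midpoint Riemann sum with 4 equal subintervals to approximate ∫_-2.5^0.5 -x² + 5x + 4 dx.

Δx = (0.5 − (-2.5))/4 = 0.75.
Midpoints: -2.125, -1.375, -0.625, 0.125.
f(-2.125) = -11.140625, f(-1.375) = -4.765625, f(-0.625) = 0.484375, f(0.125) = 4.609375.
Sum = Δx · [f(-2.125) + f(-1.375) + f(-0.625) + f(0.125)].
Sum = -8.109375.

-8.109375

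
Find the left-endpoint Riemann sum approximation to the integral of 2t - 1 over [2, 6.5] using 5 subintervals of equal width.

Δt = (6.5 − 2)/5 = 0.9.
Left endpoints: 2, 2.9, 3.8, 4.7, 5.6.
f(2) = 3, f(2.9) = 4.8, f(3.8) = 6.6, f(4.7) = 8.4, f(5.6) = 10.2.
Sum = Δt · [f(2) + f(2.9) + f(3.8) + f(4.7) + f(5.6)].
Sum = 29.7.

29.7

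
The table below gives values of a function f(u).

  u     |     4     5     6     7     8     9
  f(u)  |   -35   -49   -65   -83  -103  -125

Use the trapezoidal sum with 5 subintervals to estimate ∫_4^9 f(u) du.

-380

Δu = 1.
T_5 = (1/2)·[(-35) + 2·(-49) + 2·(-65) + 2·(-83) + 2·(-103) + (-125)] = -380.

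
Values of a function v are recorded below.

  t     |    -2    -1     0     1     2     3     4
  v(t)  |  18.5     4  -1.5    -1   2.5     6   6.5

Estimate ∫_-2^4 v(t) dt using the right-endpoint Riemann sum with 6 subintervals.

16.5

Δt = 1.
Sum = 1·[4 + (-1.5) + (-1) + 2.5 + 6 + 6.5] = 16.5.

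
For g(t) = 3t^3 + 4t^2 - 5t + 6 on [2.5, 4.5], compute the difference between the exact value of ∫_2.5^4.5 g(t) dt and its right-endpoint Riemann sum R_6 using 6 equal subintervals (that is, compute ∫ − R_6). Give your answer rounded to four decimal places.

-46.7315

Exact integral: ∫_2.5^4.5 g(t) dt ≈ 355.916667.
R_6 ≈ 402.648148.
Error ≈ 355.916667 − 402.648148 ≈ -46.7315.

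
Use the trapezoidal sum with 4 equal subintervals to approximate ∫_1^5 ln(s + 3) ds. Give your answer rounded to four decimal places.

7.0800

Δs = (5 − 1)/4 = 1.
f(1) ≈ 1.3863, f(2) ≈ 1.6094, f(3) ≈ 1.7918, f(4) ≈ 1.9459, f(5) ≈ 2.0794.
T_4 = (Δs/2)·[f(s_0) + 2f(s_1) + 2f(s_2) + 2f(s_3) + f(s_4)].
Sum ≈ 7.0800.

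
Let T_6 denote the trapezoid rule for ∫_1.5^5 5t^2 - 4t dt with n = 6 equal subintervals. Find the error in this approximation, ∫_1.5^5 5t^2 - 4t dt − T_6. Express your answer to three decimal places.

-0.992

Exact integral: ∫_1.5^5 f(t) dt ≈ 157.20833.
T_6 ≈ 158.20081.
Error ≈ 157.20833 − 158.20081 ≈ -0.992.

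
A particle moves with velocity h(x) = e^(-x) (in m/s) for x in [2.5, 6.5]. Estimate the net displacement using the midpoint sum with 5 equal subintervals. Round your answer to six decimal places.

0.078472

Δx = (6.5 − 2.5)/5 = 0.8.
Midpoints: 2.9, 3.7, 4.5, 5.3, 6.1.
h(2.9) ≈ 0.055023, h(3.7) ≈ 0.024724, h(4.5) ≈ 0.011109, h(5.3) ≈ 0.004992, h(6.1) ≈ 0.002243.
Sum = Δx · [h(2.9) + h(3.7) + h(4.5) + h(5.3) + h(6.1)].
Sum ≈ 0.078472.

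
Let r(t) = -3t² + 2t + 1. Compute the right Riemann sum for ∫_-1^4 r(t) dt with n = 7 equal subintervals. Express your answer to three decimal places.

-58.776

Δt = (4 − (-1))/7 = 5/7.
Right endpoints: -2/7, 3/7, 8/7, 13/7, 18/7, 23/7, 4.
r(-2/7) = 9/49, r(3/7) = 64/49, r(8/7) = -31/49, r(13/7) = -276/49, r(18/7) = -671/49, r(23/7) = -1216/49, r(4) = -39.
Sum = Δt · [r(-2/7) + r(3/7) + r(8/7) + ...].
Sum ≈ -58.776.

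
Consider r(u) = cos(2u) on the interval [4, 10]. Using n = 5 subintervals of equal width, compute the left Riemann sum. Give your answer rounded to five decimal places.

Δu = (10 − 4)/5 = 1.2.
Left endpoints: 4, 5.2, 6.4, 7.6, 8.8.
r(4) ≈ -0.14550, r(5.2) ≈ -0.56098, r(6.4) ≈ 0.97283, r(7.6) ≈ -0.87374, r(8.8) ≈ 0.31574.
Sum = Δu · [r(4) + r(5.2) + r(6.4) + r(7.6) + r(8.8)].
Sum ≈ -0.34997.

-0.34997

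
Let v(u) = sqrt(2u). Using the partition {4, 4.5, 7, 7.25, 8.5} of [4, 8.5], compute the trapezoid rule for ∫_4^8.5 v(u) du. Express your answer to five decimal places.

15.78474

Subinterval widths: 0.5, 2.5, 0.25, 1.25.
v(4) ≈ 2.82843, v(4.5) ≈ 3.00000, v(7) ≈ 3.74166, v(7.25) ≈ 3.80789, v(8.5) ≈ 4.12311.
On each subinterval the trapezoid contributes (Δu_i/2)·[v(u_{i-1}) + v(u_i)].
Sum ≈ 15.78474.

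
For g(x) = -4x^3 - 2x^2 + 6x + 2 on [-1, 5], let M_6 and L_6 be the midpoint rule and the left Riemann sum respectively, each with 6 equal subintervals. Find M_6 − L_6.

-219

M_6 = -611.
L_6 = -392.
M_6 − L_6 = -219.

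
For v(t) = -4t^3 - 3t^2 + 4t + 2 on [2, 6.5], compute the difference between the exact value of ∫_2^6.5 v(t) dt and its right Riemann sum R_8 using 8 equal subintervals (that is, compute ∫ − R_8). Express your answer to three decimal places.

339.979

Exact integral: ∫_2^6.5 v(t) dt = -1950.1875.
R_8 ≈ -2290.16602.
Error ≈ -1950.1875 − (-2290.16602) ≈ 339.979.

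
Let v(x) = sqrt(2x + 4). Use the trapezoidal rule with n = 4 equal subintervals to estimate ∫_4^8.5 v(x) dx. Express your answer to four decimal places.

18.2142

Δx = (8.5 − 4)/4 = 1.125.
v(4) ≈ 3.4641, v(5.125) ≈ 3.7749, v(6.25) ≈ 4.0620, v(7.375) ≈ 4.3301, v(8.5) ≈ 4.5826.
T_4 = (Δx/2)·[v(x_0) + 2v(x_1) + 2v(x_2) + 2v(x_3) + v(x_4)].
Sum ≈ 18.2142.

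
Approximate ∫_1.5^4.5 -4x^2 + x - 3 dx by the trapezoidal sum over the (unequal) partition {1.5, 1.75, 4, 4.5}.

-124.6875

Subinterval widths: 0.25, 2.25, 0.5.
f(1.5) = -10.5, f(1.75) = -13.5, f(4) = -63, f(4.5) = -79.5.
On each subinterval the trapezoid contributes (Δx_i/2)·[f(x_{i-1}) + f(x_i)].
Sum = -124.6875.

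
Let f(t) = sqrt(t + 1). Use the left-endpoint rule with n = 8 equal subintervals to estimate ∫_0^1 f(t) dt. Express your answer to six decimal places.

Δt = (1 − 0)/8 = 0.125.
Left endpoints: 0, 0.125, 0.25, 0.375, 0.5, 0.625, 0.75, 0.875.
f(0) ≈ 1.000000, f(0.125) ≈ 1.060660, f(0.25) ≈ 1.118034, f(0.375) ≈ 1.172604, f(0.5) ≈ 1.224745, f(0.625) ≈ 1.274755, f(0.75) ≈ 1.322876, f(0.875) ≈ 1.369306.
Sum = Δt · [f(0) + f(0.125) + f(0.25) + ...].
Sum ≈ 1.192872.

1.192872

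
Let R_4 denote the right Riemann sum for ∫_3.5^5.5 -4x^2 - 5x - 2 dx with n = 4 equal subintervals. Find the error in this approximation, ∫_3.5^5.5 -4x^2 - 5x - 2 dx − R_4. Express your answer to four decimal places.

20.8333

Exact integral: ∫_3.5^5.5 f(x) dx ≈ -213.666667.
R_4 = -234.5.
Error ≈ -213.666667 − (-234.5) ≈ 20.8333.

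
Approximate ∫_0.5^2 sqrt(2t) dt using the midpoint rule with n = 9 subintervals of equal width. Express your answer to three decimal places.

Δt = (2 − 0.5)/9 = 1/6.
Midpoints: 7/12, 0.75, 11/12, 13/12, 1.25, 17/12, 19/12, 1.75, 23/12.
f(7/12) ≈ 1.080, f(0.75) ≈ 1.225, f(11/12) ≈ 1.354, f(13/12) ≈ 1.472, f(1.25) ≈ 1.581, f(17/12) ≈ 1.683, f(19/12) ≈ 1.780, f(1.75) ≈ 1.871, f(23/12) ≈ 1.958.
Sum = Δt · [f(7/12) + f(0.75) + f(11/12) + ...].
Sum ≈ 2.334.

2.334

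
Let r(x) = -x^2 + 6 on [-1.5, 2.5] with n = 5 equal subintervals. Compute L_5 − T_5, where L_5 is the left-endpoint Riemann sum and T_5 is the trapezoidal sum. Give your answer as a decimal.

1.6

L_5 = 18.84.
T_5 = 17.24.
L_5 − T_5 = 1.6.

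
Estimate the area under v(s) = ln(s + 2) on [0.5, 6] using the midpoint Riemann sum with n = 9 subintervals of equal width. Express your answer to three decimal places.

8.849

Δs = (6 − 0.5)/9 = 11/18.
Midpoints: 29/36, 17/12, 73/36, 95/36, 3.25, 139/36, 161/36, 61/12, 205/36.
v(29/36) ≈ 1.032, v(17/12) ≈ 1.229, v(73/36) ≈ 1.393, v(95/36) ≈ 1.534, v(3.25) ≈ 1.658, v(139/36) ≈ 1.768, v(161/36) ≈ 1.868, v(61/12) ≈ 1.958, v(205/36) ≈ 2.040.
Sum = Δs · [v(29/36) + v(17/12) + v(73/36) + ...].
Sum ≈ 8.849.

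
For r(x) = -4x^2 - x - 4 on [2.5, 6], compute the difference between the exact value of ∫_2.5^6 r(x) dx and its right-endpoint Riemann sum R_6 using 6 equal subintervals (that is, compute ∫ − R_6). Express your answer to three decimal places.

36.523

Exact integral: ∫_2.5^6 r(x) dx ≈ -296.04167.
R_6 ≈ -332.56481.
Error ≈ -296.04167 − (-332.56481) ≈ 36.523.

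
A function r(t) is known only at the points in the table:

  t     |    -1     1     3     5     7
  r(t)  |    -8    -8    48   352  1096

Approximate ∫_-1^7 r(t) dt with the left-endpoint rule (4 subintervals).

768

Δt = 2.
Sum = 2·[(-8) + (-8) + 48 + 352] = 768.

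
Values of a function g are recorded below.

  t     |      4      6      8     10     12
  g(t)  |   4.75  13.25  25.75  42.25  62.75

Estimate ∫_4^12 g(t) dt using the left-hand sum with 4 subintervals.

Δt = 2.
Sum = 2·[4.75 + 13.25 + 25.75 + 42.25] = 172.

172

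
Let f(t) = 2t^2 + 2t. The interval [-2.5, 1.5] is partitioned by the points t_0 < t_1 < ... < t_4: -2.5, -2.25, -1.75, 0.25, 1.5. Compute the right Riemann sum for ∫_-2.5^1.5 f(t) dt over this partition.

Subinterval widths: 0.25, 0.5, 2, 1.25.
Right endpoints: -2.25, -1.75, 0.25, 1.5.
f(-2.25) = 5.625, f(-1.75) = 2.625, f(0.25) = 0.625, f(1.5) = 7.5.
Sum = Σ Δt_i · f(t_i).
Sum = 13.34375.

13.34375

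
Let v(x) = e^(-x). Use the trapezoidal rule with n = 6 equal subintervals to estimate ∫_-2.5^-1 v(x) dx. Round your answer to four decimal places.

Δx = (-1 − (-2.5))/6 = 0.25.
v(-2.5) ≈ 12.1825, v(-2.25) ≈ 9.4877, v(-2) ≈ 7.3891, v(-1.75) ≈ 5.7546, v(-1.5) ≈ 4.4817, v(-1.25) ≈ 3.4903, v(-1) ≈ 2.7183.
T_6 = (Δx/2)·[v(x_0) + 2v(x_1) + ... + 2v(x_{5}) + v(x_6)].
Sum ≈ 9.5135.

9.5135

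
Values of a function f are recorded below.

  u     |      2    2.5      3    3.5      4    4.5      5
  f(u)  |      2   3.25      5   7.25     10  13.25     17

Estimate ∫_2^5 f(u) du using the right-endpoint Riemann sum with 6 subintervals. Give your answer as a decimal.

Δu = 0.5.
Sum = 0.5·[3.25 + 5 + 7.25 + 10 + 13.25 + 17] = 27.875.

27.875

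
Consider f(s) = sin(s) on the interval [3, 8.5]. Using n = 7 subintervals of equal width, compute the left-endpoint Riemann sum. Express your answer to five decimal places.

-0.62606

Δs = (8.5 − 3)/7 = 11/14.
Left endpoints: 3, 53/14, 32/7, 75/14, 43/7, 97/14, 54/7.
f(3) ≈ 0.14112, f(53/14) ≈ -0.60050, f(32/7) ≈ -0.99008, f(75/14) ≈ -0.79925, f(43/7) ≈ -0.13987, f(97/14) ≈ 0.60151, f(54/7) ≈ 0.99026.
Sum = Δs · [f(3) + f(53/14) + f(32/7) + ...].
Sum ≈ -0.62606.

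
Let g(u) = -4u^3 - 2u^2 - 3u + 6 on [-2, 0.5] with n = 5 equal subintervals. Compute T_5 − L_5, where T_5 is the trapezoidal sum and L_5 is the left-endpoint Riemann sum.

T_5 = 31.875.
L_5 = 40.
T_5 − L_5 = -8.125.

-8.125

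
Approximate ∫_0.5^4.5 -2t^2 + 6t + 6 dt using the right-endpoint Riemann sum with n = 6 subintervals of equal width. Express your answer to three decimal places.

Δt = (4.5 − 0.5)/6 = 2/3.
Right endpoints: 7/6, 11/6, 2.5, 19/6, 23/6, 4.5.
f(7/6) = 185/18, f(11/6) = 185/18, f(2.5) = 8.5, f(19/6) = 89/18, f(23/6) = -7/18, f(4.5) = -7.5.
Sum = Δt · [f(7/6) + f(11/6) + f(2.5) + ...].
Sum ≈ 17.407.

17.407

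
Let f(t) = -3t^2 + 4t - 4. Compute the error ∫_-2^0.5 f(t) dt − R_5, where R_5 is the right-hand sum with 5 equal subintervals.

Exact integral: ∫_-2^0.5 f(t) dt = -25.625.
R_5 = -20.625.
Error = -25.625 − (-20.625) = -5.

-5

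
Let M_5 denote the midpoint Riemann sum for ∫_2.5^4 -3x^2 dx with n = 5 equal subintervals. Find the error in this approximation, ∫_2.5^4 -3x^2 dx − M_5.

-0.03375

Exact integral: ∫_2.5^4 f(x) dx = -48.375.
M_5 = -48.34125.
Error = -48.375 − (-48.34125) = -0.03375.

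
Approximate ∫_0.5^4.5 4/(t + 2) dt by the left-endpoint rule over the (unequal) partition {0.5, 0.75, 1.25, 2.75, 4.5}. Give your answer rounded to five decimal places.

4.44711

Subinterval widths: 0.25, 0.5, 1.5, 1.75.
Left endpoints: 0.5, 0.75, 1.25, 2.75.
f(0.5) = 1.6, f(0.75) = 16/11, f(1.25) = 16/13, f(2.75) = 16/19.
Sum = Σ Δt_i · f(t_i).
Sum ≈ 4.44711.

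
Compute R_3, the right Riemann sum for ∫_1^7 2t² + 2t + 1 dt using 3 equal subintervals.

398

Δt = (7 − 1)/3 = 2.
Right endpoints: 3, 5, 7.
f(3) = 25, f(5) = 61, f(7) = 113.
Sum = Δt · [f(3) + f(5) + f(7)].
Sum = 398.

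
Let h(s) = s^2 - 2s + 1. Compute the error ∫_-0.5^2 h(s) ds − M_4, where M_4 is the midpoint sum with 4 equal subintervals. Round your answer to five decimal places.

Exact integral: ∫_-0.5^2 h(s) ds ≈ 1.4583333.
M_4 ≈ 1.3769531.
Error ≈ 1.4583333 − 1.3769531 ≈ 0.08138.

0.08138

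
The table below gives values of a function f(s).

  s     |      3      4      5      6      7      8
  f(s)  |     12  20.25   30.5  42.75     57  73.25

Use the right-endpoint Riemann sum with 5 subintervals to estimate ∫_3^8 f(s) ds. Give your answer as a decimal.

223.75

Δs = 1.
Sum = 1·[20.25 + 30.5 + 42.75 + 57 + 73.25] = 223.75.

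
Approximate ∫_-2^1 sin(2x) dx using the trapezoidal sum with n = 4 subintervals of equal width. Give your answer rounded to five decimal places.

-0.09560

Δx = (1 − (-2))/4 = 0.75.
f(-2) ≈ 0.75680, f(-1.25) ≈ -0.59847, f(-0.5) ≈ -0.84147, f(0.25) ≈ 0.47943, f(1) ≈ 0.90930.
T_4 = (Δx/2)·[f(x_0) + 2f(x_1) + 2f(x_2) + 2f(x_3) + f(x_4)].
Sum ≈ -0.09560.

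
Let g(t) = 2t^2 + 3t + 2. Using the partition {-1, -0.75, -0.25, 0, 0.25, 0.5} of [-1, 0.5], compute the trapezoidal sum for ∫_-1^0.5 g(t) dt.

Subinterval widths: 0.25, 0.5, 0.25, 0.25, 0.25.
g(-1) = 1, g(-0.75) = 0.875, g(-0.25) = 1.375, g(0) = 2, g(0.25) = 2.875, g(0.5) = 4.
On each subinterval the trapezoid contributes (Δt_i/2)·[g(t_{i-1}) + g(t_i)].
Sum = 2.6875.

2.6875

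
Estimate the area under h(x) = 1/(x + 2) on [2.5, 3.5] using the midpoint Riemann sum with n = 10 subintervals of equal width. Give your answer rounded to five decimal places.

0.20066

Δx = (3.5 − 2.5)/10 = 0.1.
Midpoints: 2.55, 2.65, 2.75, 2.85, 2.95, 3.05, 3.15, 3.25, 3.35, 3.45.
h(2.55) = 20/91, h(2.65) = 20/93, h(2.75) = 4/19, h(2.85) = 20/97, h(2.95) = 20/99, h(3.05) = 20/101, h(3.15) = 20/103, h(3.25) = 4/21, h(3.35) = 20/107, h(3.45) = 20/109.
Sum = Δx · [h(2.55) + h(2.65) + h(2.75) + ...].
Sum ≈ 0.20066.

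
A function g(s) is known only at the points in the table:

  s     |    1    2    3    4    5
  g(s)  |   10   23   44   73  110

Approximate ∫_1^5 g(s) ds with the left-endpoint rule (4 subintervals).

150

Δs = 1.
Sum = 1·[10 + 23 + 44 + 73] = 150.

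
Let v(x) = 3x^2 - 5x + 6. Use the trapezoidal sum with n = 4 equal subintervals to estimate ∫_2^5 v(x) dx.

83.34375

Δx = (5 − 2)/4 = 0.75.
v(2) = 8, v(2.75) = 14.9375, v(3.5) = 25.25, v(4.25) = 38.9375, v(5) = 56.
T_4 = (Δx/2)·[v(x_0) + 2v(x_1) + 2v(x_2) + 2v(x_3) + v(x_4)].
Sum = 83.34375.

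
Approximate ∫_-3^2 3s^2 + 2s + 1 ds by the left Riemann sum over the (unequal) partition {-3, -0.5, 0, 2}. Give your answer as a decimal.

57.375

Subinterval widths: 2.5, 0.5, 2.
Left endpoints: -3, -0.5, 0.
f(-3) = 22, f(-0.5) = 0.75, f(0) = 1.
Sum = Σ Δs_i · f(s_i).
Sum = 57.375.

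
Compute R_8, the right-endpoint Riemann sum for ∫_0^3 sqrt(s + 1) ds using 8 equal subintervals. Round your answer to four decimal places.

Δs = (3 − 0)/8 = 0.375.
Right endpoints: 0.375, 0.75, 1.125, 1.5, 1.875, 2.25, 2.625, 3.
f(0.375) ≈ 1.1726, f(0.75) ≈ 1.3229, f(1.125) ≈ 1.4577, f(1.5) ≈ 1.5811, f(1.875) ≈ 1.6956, f(2.25) ≈ 1.8028, f(2.625) ≈ 1.9039, f(3) ≈ 2.0000.
Sum = Δs · [f(0.375) + f(0.75) + f(1.125) + ...].
Sum ≈ 4.8512.

4.8512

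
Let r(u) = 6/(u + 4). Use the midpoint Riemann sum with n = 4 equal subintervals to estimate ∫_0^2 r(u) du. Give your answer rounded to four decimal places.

2.4306

Δu = (2 − 0)/4 = 0.5.
Midpoints: 0.25, 0.75, 1.25, 1.75.
r(0.25) = 24/17, r(0.75) = 24/19, r(1.25) = 8/7, r(1.75) = 24/23.
Sum = Δu · [r(0.25) + r(0.75) + r(1.25) + r(1.75)].
Sum ≈ 2.4306.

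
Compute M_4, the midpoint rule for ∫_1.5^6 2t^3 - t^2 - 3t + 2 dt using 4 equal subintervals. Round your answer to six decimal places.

522.764648

Δt = (6 − 1.5)/4 = 1.125.
Midpoints: 2.0625, 3.1875, 4.3125, 5.4375.
f(2.0625) = 18649/2048, f(3.1875) = 96355/2048, f(4.3125) = 268021/2048, f(5.4375) = 568639/2048.
Sum = Δt · [f(2.0625) + f(3.1875) + f(4.3125) + f(5.4375)].
Sum ≈ 522.764648.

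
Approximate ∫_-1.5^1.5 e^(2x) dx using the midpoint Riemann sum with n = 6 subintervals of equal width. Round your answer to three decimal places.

9.612

Δx = (1.5 − (-1.5))/6 = 0.5.
Midpoints: -1.25, -0.75, -0.25, 0.25, 0.75, 1.25.
f(-1.25) ≈ 0.082, f(-0.75) ≈ 0.223, f(-0.25) ≈ 0.607, f(0.25) ≈ 1.649, f(0.75) ≈ 4.482, f(1.25) ≈ 12.182.
Sum = Δx · [f(-1.25) + f(-0.75) + f(-0.25) + ...].
Sum ≈ 9.612.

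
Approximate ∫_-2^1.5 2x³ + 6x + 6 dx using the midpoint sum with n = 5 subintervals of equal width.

10.495625

Δx = (1.5 − (-2))/5 = 0.7.
Midpoints: -1.65, -0.95, -0.25, 0.45, 1.15.
f(-1.65) = -12.88425, f(-0.95) = -1.41475, f(-0.25) = 4.46875, f(0.45) = 8.88225, f(1.15) = 15.94175.
Sum = Δx · [f(-1.65) + f(-0.95) + f(-0.25) + f(0.45) + f(1.15)].
Sum = 10.495625.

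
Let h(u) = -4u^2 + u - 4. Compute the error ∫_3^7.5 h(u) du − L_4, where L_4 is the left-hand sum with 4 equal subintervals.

-99.984375

Exact integral: ∫_3^7.5 h(u) du = -520.875.
L_4 = -420.890625.
Error = -520.875 − (-420.890625) = -99.984375.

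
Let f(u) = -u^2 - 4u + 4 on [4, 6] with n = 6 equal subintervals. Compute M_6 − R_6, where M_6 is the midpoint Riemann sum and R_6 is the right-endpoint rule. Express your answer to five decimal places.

M_6 ≈ -82.6481481.
R_6 ≈ -87.3703704.
M_6 − R_6 ≈ 4.72222.

4.72222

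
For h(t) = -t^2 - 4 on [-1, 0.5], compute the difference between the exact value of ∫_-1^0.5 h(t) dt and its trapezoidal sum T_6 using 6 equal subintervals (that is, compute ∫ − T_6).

Exact integral: ∫_-1^0.5 h(t) dt = -6.375.
T_6 = -6.390625.
Error = -6.375 − (-6.390625) = 0.015625.

0.015625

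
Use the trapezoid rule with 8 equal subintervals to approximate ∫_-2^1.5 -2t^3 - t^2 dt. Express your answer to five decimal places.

Δt = (1.5 − (-2))/8 = 0.4375.
f(-2) = 12, f(-1.5625) = 10625/2048, f(-1.125) = 1.58203125, f(-0.6875) = 363/2048, f(-0.25) = -0.03125, f(0.1875) = -99/2048, f(0.625) = -0.87890625, f(1.0625) = -7225/2048, f(1.5) = -9.
T_8 = (Δt/2)·[f(t_0) + 2f(t_1) + ... + 2f(t_{7}) + f(t_8)].
Sum ≈ 1.73291.

1.73291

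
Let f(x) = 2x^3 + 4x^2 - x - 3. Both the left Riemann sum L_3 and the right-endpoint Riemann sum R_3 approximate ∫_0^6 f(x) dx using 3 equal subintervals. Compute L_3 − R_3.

L_3 = 418.
R_3 = 1558.
L_3 − R_3 = -1140.

-1140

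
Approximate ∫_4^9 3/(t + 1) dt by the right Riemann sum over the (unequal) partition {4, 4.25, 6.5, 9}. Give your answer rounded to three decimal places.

Subinterval widths: 0.25, 2.25, 2.5.
Right endpoints: 4.25, 6.5, 9.
f(4.25) = 4/7, f(6.5) = 0.4, f(9) = 0.3.
Sum = Σ Δt_i · f(t_i).
Sum ≈ 1.793.

1.793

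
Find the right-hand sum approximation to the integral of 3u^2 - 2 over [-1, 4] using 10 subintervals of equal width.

66.875

Δu = (4 − (-1))/10 = 0.5.
Right endpoints: -0.5, 0, 0.5, 1, 1.5, 2, 2.5, 3, 3.5, 4.
f(-0.5) = -1.25, f(0) = -2, f(0.5) = -1.25, f(1) = 1, f(1.5) = 4.75, f(2) = 10, f(2.5) = 16.75, f(3) = 25, f(3.5) = 34.75, f(4) = 46.
Sum = Δu · [f(-0.5) + f(0) + f(0.5) + ...].
Sum = 66.875.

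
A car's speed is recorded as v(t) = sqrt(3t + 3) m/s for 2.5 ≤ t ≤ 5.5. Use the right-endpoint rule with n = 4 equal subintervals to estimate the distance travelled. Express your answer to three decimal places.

12.010

Δt = (5.5 − 2.5)/4 = 0.75.
Right endpoints: 3.25, 4, 4.75, 5.5.
v(3.25) ≈ 3.571, v(4) ≈ 3.873, v(4.75) ≈ 4.153, v(5.5) ≈ 4.416.
Sum = Δt · [v(3.25) + v(4) + v(4.75) + v(5.5)].
Sum ≈ 12.010.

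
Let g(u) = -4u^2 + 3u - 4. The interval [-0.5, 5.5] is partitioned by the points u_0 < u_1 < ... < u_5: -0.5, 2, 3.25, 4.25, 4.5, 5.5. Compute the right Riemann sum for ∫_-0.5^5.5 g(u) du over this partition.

-270.5

Subinterval widths: 2.5, 1.25, 1, 0.25, 1.
Right endpoints: 2, 3.25, 4.25, 4.5, 5.5.
g(2) = -14, g(3.25) = -36.5, g(4.25) = -63.5, g(4.5) = -71.5, g(5.5) = -108.5.
Sum = Σ Δu_i · g(u_i).
Sum = -270.5.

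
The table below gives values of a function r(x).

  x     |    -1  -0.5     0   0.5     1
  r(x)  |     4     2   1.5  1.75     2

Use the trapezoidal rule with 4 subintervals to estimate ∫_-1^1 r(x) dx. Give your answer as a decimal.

4.125

Δx = 0.5.
T_4 = (0.5/2)·[4 + 2·2 + 2·1.5 + 2·1.75 + 2] = 4.125.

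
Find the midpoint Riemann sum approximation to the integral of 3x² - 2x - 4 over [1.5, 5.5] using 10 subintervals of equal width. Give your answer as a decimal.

118.84

Δx = (5.5 − 1.5)/10 = 0.4.
Midpoints: 1.7, 2.1, 2.5, 2.9, 3.3, 3.7, 4.1, 4.5, 4.9, 5.3.
f(1.7) = 1.27, f(2.1) = 5.03, f(2.5) = 9.75, f(2.9) = 15.43, f(3.3) = 22.07, f(3.7) = 29.67, f(4.1) = 38.23, f(4.5) = 47.75, f(4.9) = 58.23, f(5.3) = 69.67.
Sum = Δx · [f(1.7) + f(2.1) + f(2.5) + ...].
Sum = 118.84.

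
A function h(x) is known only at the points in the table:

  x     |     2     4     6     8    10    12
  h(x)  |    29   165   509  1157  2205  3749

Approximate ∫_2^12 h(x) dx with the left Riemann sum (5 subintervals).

8130

Δx = 2.
Sum = 2·[29 + 165 + 509 + 1157 + 2205] = 8130.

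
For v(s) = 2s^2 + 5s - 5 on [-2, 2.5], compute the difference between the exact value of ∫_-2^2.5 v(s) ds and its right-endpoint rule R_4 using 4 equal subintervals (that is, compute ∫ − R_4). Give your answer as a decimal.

-17.0859375

Exact integral: ∫_-2^2.5 v(s) ds = -1.125.
R_4 = 15.9609375.
Error = -1.125 − 15.9609375 = -17.0859375.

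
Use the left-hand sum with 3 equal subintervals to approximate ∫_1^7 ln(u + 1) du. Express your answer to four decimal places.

7.7424

Δu = (7 − 1)/3 = 2.
Left endpoints: 1, 3, 5.
f(1) ≈ 0.6931, f(3) ≈ 1.3863, f(5) ≈ 1.7918.
Sum = Δu · [f(1) + f(3) + f(5)].
Sum ≈ 7.7424.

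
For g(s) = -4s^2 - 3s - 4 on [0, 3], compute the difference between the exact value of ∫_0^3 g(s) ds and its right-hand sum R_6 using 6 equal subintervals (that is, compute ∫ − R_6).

11.75

Exact integral: ∫_0^3 g(s) ds = -61.5.
R_6 = -73.25.
Error = -61.5 − (-73.25) = 11.75.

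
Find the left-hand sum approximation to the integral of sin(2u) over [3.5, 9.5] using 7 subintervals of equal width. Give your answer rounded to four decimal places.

Δu = (9.5 − 3.5)/7 = 6/7.
Left endpoints: 3.5, 61/14, 73/14, 85/14, 97/14, 109/14, 121/14.
f(3.5) ≈ 0.6570, f(61/14) ≈ 0.6522, f(73/14) ≈ -0.8435, f(85/14) ≈ -0.4110, f(97/14) ≈ 0.9610, f(109/14) ≈ 0.1361, f(121/14) ≈ -1.0000.
Sum = Δu · [f(3.5) + f(61/14) + f(73/14) + ...].
Sum ≈ 0.1302.

0.1302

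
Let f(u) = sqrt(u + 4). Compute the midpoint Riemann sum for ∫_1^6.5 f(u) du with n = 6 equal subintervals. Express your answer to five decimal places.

15.23145

Δu = (6.5 − 1)/6 = 11/12.
Midpoints: 35/24, 2.375, 79/24, 101/24, 5.125, 145/24.
f(35/24) ≈ 2.33631, f(2.375) ≈ 2.52488, f(79/24) ≈ 2.70031, f(101/24) ≈ 2.86502, f(5.125) ≈ 3.02076, f(145/24) ≈ 3.16886.
Sum = Δu · [f(35/24) + f(2.375) + f(79/24) + ...].
Sum ≈ 15.23145.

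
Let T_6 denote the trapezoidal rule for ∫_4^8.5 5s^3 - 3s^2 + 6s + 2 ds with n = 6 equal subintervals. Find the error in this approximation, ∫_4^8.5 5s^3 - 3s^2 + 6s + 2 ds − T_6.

-38.28515625

Exact integral: ∫_4^8.5 f(s) ds = 5832.703125.
T_6 = 5870.98828125.
Error = 5832.703125 − 5870.98828125 = -38.28515625.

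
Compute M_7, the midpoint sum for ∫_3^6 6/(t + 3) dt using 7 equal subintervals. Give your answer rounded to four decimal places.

2.4321

Δt = (6 − 3)/7 = 3/7.
Midpoints: 45/14, 51/14, 57/14, 4.5, 69/14, 75/14, 81/14.
f(45/14) = 28/29, f(51/14) = 28/31, f(57/14) = 28/33, f(4.5) = 0.8, f(69/14) = 28/37, f(75/14) = 28/39, f(81/14) = 28/41.
Sum = Δt · [f(45/14) + f(51/14) + f(57/14) + ...].
Sum ≈ 2.4321.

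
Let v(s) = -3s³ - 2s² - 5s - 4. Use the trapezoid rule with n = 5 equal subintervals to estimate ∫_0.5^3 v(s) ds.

Δs = (3 − 0.5)/5 = 0.5.
v(0.5) = -7.375, v(1) = -14, v(1.5) = -26.125, v(2) = -46, v(2.5) = -75.875, v(3) = -118.
T_5 = (Δs/2)·[v(s_0) + 2v(s_1) + ... + 2v(s_{4}) + v(s_5)].
Sum = -112.34375.

-112.34375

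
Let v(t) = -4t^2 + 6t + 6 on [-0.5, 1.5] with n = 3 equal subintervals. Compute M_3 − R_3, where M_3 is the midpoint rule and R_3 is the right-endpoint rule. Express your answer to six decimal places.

-0.444444

M_3 ≈ 13.62962963.
R_3 ≈ 14.07407407.
M_3 − R_3 ≈ -0.444444.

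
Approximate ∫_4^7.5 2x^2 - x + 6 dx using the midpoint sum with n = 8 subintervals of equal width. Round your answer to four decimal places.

239.3467

Δx = (7.5 − 4)/8 = 0.4375.
Midpoints: 4.21875, 4.65625, 5.09375, 5.53125, 5.96875, 6.40625, 6.84375, 7.28125.
f(4.21875) = 19137/512, f(4.65625) = 22889/512, f(5.09375) = 27033/512, f(5.53125) = 31569/512, f(5.96875) = 36497/512, f(6.40625) = 41817/512, f(6.84375) = 47529/512, f(7.28125) = 53633/512.
Sum = Δx · [f(4.21875) + f(4.65625) + f(5.09375) + ...].
Sum ≈ 239.3467.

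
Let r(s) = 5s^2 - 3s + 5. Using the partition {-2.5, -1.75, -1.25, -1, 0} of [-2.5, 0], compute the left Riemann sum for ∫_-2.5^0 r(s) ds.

Subinterval widths: 0.75, 0.5, 0.25, 1.
Left endpoints: -2.5, -1.75, -1.25, -1.
r(-2.5) = 43.75, r(-1.75) = 25.5625, r(-1.25) = 16.5625, r(-1) = 13.
Sum = Σ Δs_i · r(s_i).
Sum = 62.734375.

62.734375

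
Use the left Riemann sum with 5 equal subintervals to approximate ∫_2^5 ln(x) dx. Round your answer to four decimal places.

Δx = (5 − 2)/5 = 0.6.
Left endpoints: 2, 2.6, 3.2, 3.8, 4.4.
f(2) ≈ 0.6931, f(2.6) ≈ 0.9555, f(3.2) ≈ 1.1632, f(3.8) ≈ 1.3350, f(4.4) ≈ 1.4816.
Sum = Δx · [f(2) + f(2.6) + f(3.2) + f(3.8) + f(4.4)].
Sum ≈ 3.3770.

3.3770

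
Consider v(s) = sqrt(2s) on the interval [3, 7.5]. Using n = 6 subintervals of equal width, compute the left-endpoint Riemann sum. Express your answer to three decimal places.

Δs = (7.5 − 3)/6 = 0.75.
Left endpoints: 3, 3.75, 4.5, 5.25, 6, 6.75.
v(3) ≈ 2.449, v(3.75) ≈ 2.739, v(4.5) ≈ 3.000, v(5.25) ≈ 3.240, v(6) ≈ 3.464, v(6.75) ≈ 3.674.
Sum = Δs · [v(3) + v(3.75) + v(4.5) + ...].
Sum ≈ 13.925.

13.925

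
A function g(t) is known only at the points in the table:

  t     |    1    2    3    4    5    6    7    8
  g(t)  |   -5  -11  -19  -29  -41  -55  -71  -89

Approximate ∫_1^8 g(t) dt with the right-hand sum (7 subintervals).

-315

Δt = 1.
Sum = 1·[(-11) + (-19) + (-29) + (-41) + (-55) + (-71) + (-89)] = -315.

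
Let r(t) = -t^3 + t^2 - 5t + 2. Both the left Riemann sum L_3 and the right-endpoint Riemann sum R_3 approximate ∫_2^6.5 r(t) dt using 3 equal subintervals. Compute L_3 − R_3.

376.3125

L_3 = -271.6875.
R_3 = -648.
L_3 − R_3 = 376.3125.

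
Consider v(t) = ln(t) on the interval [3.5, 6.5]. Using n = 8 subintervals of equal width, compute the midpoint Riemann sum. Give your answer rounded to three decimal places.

4.783

Δt = (6.5 − 3.5)/8 = 0.375.
Midpoints: 3.6875, 4.0625, 4.4375, 4.8125, 5.1875, 5.5625, 5.9375, 6.3125.
v(3.6875) ≈ 1.305, v(4.0625) ≈ 1.402, v(4.4375) ≈ 1.490, v(4.8125) ≈ 1.571, v(5.1875) ≈ 1.646, v(5.5625) ≈ 1.716, v(5.9375) ≈ 1.781, v(6.3125) ≈ 1.843.
Sum = Δt · [v(3.6875) + v(4.0625) + v(4.4375) + ...].
Sum ≈ 4.783.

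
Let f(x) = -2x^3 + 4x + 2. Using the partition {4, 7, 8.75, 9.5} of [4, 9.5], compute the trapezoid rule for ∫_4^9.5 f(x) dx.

Subinterval widths: 3, 1.75, 0.75.
f(4) = -110, f(7) = -656, f(8.75) = -1302.84375, f(9.5) = -1674.75.
On each subinterval the trapezoid contributes (Δx_i/2)·[f(x_{i-1}) + f(x_i)].
Sum = -3979.5859375.

-3979.5859375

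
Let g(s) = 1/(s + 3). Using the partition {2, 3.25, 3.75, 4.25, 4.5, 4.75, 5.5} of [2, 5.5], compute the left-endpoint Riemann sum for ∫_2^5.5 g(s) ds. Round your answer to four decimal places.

0.5687

Subinterval widths: 1.25, 0.5, 0.5, 0.25, 0.25, 0.75.
Left endpoints: 2, 3.25, 3.75, 4.25, 4.5, 4.75.
g(2) = 0.2, g(3.25) = 0.16, g(3.75) = 4/27, g(4.25) = 4/29, g(4.5) = 2/15, g(4.75) = 4/31.
Sum = Σ Δs_i · g(s_i).
Sum ≈ 0.5687.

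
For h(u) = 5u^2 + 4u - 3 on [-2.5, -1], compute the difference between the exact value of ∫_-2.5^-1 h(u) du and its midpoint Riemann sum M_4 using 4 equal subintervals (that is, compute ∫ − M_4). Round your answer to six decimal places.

Exact integral: ∫_-2.5^-1 h(u) du = 9.375.
M_4 ≈ 9.28710938.
Error ≈ 9.375 − 9.28710938 ≈ 0.087891.

0.087891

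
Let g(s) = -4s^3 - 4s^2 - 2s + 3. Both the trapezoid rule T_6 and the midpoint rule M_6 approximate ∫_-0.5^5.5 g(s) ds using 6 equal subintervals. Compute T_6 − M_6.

T_6 = -1183.
M_6 = -1132.
T_6 − M_6 = -51.

-51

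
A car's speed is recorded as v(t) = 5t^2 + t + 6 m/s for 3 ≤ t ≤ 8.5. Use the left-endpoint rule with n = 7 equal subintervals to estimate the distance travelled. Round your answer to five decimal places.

919.59439

Δt = (8.5 − 3)/7 = 11/14.
Left endpoints: 3, 53/14, 32/7, 75/14, 43/7, 97/14, 54/7.
v(3) = 54, v(53/14) = 15963/196, v(32/7) = 5638/49, v(75/14) = 30351/196, v(43/7) = 9840/49, v(97/14) = 49579/196, v(54/7) = 15252/49.
Sum = Δt · [v(3) + v(53/14) + v(32/7) + ...].
Sum ≈ 919.59439.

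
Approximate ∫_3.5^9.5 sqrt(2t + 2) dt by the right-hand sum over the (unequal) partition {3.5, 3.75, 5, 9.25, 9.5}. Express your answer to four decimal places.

25.4890

Subinterval widths: 0.25, 1.25, 4.25, 0.25.
Right endpoints: 3.75, 5, 9.25, 9.5.
f(3.75) ≈ 3.0822, f(5) ≈ 3.4641, f(9.25) ≈ 4.5277, f(9.5) ≈ 4.5826.
Sum = Σ Δt_i · f(t_i).
Sum ≈ 25.4890.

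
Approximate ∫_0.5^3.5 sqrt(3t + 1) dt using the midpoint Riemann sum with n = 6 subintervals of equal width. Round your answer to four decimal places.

Δt = (3.5 − 0.5)/6 = 0.5.
Midpoints: 0.75, 1.25, 1.75, 2.25, 2.75, 3.25.
f(0.75) ≈ 1.8028, f(1.25) ≈ 2.1794, f(1.75) ≈ 2.5000, f(2.25) ≈ 2.7839, f(2.75) ≈ 3.0414, f(3.25) ≈ 3.2787.
Sum = Δt · [f(0.75) + f(1.25) + f(1.75) + ...].
Sum ≈ 7.7931.

7.7931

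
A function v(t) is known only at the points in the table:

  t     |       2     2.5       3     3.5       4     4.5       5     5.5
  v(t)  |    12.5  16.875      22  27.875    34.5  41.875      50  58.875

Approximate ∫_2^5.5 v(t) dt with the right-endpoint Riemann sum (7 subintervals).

Δt = 0.5.
Sum = 0.5·[16.875 + 22 + 27.875 + 34.5 + 41.875 + 50 + 58.875] = 126.

126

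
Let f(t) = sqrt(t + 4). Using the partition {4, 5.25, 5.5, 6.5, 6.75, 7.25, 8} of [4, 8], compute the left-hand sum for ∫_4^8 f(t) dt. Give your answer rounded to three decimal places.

Subinterval widths: 1.25, 0.25, 1, 0.25, 0.5, 0.75.
Left endpoints: 4, 5.25, 5.5, 6.5, 6.75, 7.25.
f(4) ≈ 2.828, f(5.25) ≈ 3.041, f(5.5) ≈ 3.082, f(6.5) ≈ 3.240, f(6.75) ≈ 3.279, f(7.25) ≈ 3.354.
Sum = Σ Δt_i · f(t_i).
Sum ≈ 12.343.

12.343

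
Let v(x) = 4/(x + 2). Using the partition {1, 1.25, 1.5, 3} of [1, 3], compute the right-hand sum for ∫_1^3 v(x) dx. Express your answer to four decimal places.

1.7934

Subinterval widths: 0.25, 0.25, 1.5.
Right endpoints: 1.25, 1.5, 3.
v(1.25) = 16/13, v(1.5) = 8/7, v(3) = 0.8.
Sum = Σ Δx_i · v(x_i).
Sum ≈ 1.7934.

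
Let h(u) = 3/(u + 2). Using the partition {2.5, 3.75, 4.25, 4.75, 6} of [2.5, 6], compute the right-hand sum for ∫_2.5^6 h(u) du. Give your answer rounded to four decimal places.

1.5831

Subinterval widths: 1.25, 0.5, 0.5, 1.25.
Right endpoints: 3.75, 4.25, 4.75, 6.
h(3.75) = 12/23, h(4.25) = 0.48, h(4.75) = 4/9, h(6) = 0.375.
Sum = Σ Δu_i · h(u_i).
Sum ≈ 1.5831.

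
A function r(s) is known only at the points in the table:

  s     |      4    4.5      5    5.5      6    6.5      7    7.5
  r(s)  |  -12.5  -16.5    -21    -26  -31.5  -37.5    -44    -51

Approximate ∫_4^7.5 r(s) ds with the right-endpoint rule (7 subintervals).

Δs = 0.5.
Sum = 0.5·[(-16.5) + (-21) + (-26) + (-31.5) + (-37.5) + (-44) + (-51)] = -113.75.

-113.75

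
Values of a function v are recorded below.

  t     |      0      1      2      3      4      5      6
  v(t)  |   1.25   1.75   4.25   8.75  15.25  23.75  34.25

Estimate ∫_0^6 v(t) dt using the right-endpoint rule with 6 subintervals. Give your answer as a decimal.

Δt = 1.
Sum = 1·[1.75 + 4.25 + 8.75 + 15.25 + 23.75 + 34.25] = 88.

88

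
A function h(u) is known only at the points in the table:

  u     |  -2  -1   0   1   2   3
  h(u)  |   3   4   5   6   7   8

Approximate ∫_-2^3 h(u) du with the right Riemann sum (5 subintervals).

Δu = 1.
Sum = 1·[4 + 5 + 6 + 7 + 8] = 30.

30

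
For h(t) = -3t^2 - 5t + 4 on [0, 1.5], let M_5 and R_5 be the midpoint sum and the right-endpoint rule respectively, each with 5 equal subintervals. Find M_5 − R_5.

M_5 = -2.96625.
R_5 = -5.205.
M_5 − R_5 = 2.23875.

2.23875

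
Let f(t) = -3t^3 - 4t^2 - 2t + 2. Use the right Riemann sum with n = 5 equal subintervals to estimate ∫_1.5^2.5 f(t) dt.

-49.455

Δt = (2.5 − 1.5)/5 = 0.2.
Right endpoints: 1.7, 1.9, 2.1, 2.3, 2.5.
f(1.7) = -27.699, f(1.9) = -36.817, f(2.1) = -47.623, f(2.3) = -60.261, f(2.5) = -74.875.
Sum = Δt · [f(1.7) + f(1.9) + f(2.1) + f(2.3) + f(2.5)].
Sum = -49.455.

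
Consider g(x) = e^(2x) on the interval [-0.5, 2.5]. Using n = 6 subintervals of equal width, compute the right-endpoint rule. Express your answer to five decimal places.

Δx = (2.5 − (-0.5))/6 = 0.5.
Right endpoints: 0, 0.5, 1, 1.5, 2, 2.5.
g(0) ≈ 1.00000, g(0.5) ≈ 2.71828, g(1) ≈ 7.38906, g(1.5) ≈ 20.08554, g(2) ≈ 54.59815, g(2.5) ≈ 148.41316.
Sum = Δx · [g(0) + g(0.5) + g(1) + ...].
Sum ≈ 117.10209.

117.10209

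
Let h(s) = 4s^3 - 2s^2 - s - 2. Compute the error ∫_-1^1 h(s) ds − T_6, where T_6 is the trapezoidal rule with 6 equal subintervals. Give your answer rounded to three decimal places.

Exact integral: ∫_-1^1 h(s) ds ≈ -5.33333.
T_6 ≈ -5.40741.
Error ≈ -5.33333 − (-5.40741) ≈ 0.074.

0.074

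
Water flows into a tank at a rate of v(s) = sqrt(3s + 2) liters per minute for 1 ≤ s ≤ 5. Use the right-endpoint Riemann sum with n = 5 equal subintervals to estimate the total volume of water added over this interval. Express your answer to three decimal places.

Δs = (5 − 1)/5 = 0.8.
Right endpoints: 1.8, 2.6, 3.4, 4.2, 5.
v(1.8) ≈ 2.720, v(2.6) ≈ 3.130, v(3.4) ≈ 3.493, v(4.2) ≈ 3.821, v(5) ≈ 4.123.
Sum = Δs · [v(1.8) + v(2.6) + v(3.4) + v(4.2) + v(5)].
Sum ≈ 13.830.

13.830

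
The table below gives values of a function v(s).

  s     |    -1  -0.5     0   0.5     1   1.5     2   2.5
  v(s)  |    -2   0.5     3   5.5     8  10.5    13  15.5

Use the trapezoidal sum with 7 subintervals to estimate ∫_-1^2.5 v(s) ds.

23.625

Δs = 0.5.
T_7 = (0.5/2)·[(-2) + 2·0.5 + 2·3 + 2·5.5 + 2·8 + 2·10.5 + 2·13 + 15.5] = 23.625.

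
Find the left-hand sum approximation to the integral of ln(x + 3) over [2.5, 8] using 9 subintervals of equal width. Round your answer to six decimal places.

Δx = (8 − 2.5)/9 = 11/18.
Left endpoints: 2.5, 28/9, 67/18, 13/3, 89/18, 50/9, 37/6, 61/9, 133/18.
f(2.5) ≈ 1.704748, f(28/9) ≈ 1.810109, f(67/18) ≈ 1.905419, f(13/3) ≈ 1.992430, f(89/18) ≈ 2.072473, f(50/9) ≈ 2.146581, f(37/6) ≈ 2.215574, f(61/9) ≈ 2.280112, f(133/18) ≈ 2.340737.
Sum = Δx · [f(2.5) + f(28/9) + f(67/18) + ...].
Sum ≈ 11.286111.

11.286111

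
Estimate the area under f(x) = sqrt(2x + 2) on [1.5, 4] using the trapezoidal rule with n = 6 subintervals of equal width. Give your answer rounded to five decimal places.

Δx = (4 − 1.5)/6 = 5/12.
f(1.5) ≈ 2.23607, f(23/12) ≈ 2.41523, f(7/3) ≈ 2.58199, f(2.75) ≈ 2.73861, f(19/6) ≈ 2.88675, f(43/12) ≈ 3.02765, f(4) ≈ 3.16228.
T_6 = (Δx/2)·[f(x_0) + 2f(x_1) + ... + 2f(x_{5}) + f(x_6)].
Sum ≈ 6.81225.

6.81225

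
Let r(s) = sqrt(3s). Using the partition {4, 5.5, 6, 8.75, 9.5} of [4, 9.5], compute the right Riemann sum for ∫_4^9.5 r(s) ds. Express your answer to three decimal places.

26.308

Subinterval widths: 1.5, 0.5, 2.75, 0.75.
Right endpoints: 5.5, 6, 8.75, 9.5.
r(5.5) ≈ 4.062, r(6) ≈ 4.243, r(8.75) ≈ 5.123, r(9.5) ≈ 5.339.
Sum = Σ Δs_i · r(s_i).
Sum ≈ 26.308.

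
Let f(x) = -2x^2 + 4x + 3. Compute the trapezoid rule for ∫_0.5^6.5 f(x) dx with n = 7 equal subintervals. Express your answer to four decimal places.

Δx = (6.5 − 0.5)/7 = 6/7.
f(0.5) = 4.5, f(19/14) = 465/98, f(31/14) = 201/98, f(43/14) = -351/98, f(55/14) = -1191/98, f(67/14) = -2319/98, f(79/14) = -3735/98, f(6.5) = -55.5.
T_7 = (Δx/2)·[f(x_0) + 2f(x_1) + ... + 2f(x_{6}) + f(x_7)].
Sum ≈ -82.4694.

-82.4694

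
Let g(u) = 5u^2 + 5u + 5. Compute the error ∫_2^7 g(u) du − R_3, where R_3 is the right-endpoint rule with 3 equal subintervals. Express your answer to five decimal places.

-219.90741

Exact integral: ∫_2^7 g(u) du ≈ 695.8333333.
R_3 ≈ 915.7407407.
Error ≈ 695.8333333 − 915.7407407 ≈ -219.90741.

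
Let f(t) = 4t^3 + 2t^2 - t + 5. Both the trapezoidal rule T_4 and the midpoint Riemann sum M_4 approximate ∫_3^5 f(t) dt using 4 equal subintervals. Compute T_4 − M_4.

T_4 = 615.5.
M_4 = 609.25.
T_4 − M_4 = 6.25.

6.25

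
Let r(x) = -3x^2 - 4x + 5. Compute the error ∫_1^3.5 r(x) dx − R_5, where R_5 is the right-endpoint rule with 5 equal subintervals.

Exact integral: ∫_1^3.5 r(x) dx = -51.875.
R_5 = -63.125.
Error = -51.875 − (-63.125) = 11.25.

11.25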